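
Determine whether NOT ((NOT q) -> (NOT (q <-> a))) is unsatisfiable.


Truth table over {a, q}:
a | q | φ
---------
F | F | T
T | F | F
F | T | F
T | T | F
Satisfying assignment at row 1: a=F, q=F gives T.

No, it is not a contradiction.


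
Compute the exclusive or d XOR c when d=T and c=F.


Exclusive or is true when exactly one operand is true.
Substitute: d=T, c=F.
T XOR F evaluates to T.

T


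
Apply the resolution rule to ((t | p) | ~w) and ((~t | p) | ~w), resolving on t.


The clauses contain complementary literals t and ~t.
Resolution eliminates this pair and disjoins the remaining literals (merging duplicates).

(~w | p)


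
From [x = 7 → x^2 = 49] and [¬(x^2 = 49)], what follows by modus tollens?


Modus tollens: from (P → Q) and ¬Q, infer ¬P.
Q = 'x^2 = 49' is denied; since P → Q, P must also fail.

Not (x = 7).


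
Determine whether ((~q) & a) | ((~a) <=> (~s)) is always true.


Build the truth table over {a, q, s}:
a | q | s | φ
-------------
False | False | False | True
True | False | False | True
False | True | False | True
True | True | False | False
False | False | True | False
True | False | True | True
False | True | True | False
True | True | True | True
Counterexample at row 4: with a=True, q=True, s=False, the formula is False.

No, it is not a tautology.


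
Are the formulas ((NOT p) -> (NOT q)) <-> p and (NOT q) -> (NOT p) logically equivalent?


Compare truth tables:
p | q | φ | ψ
-------------
F | F | F | T
T | F | T | F
F | T | T | T
T | T | T | T
They differ at row 1 (p=F, q=F): φ=F but ψ=T.

No, they are not logically equivalent.


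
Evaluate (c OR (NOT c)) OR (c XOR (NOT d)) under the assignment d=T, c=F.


Substitute d=T, c=F:
NOT c = T
c OR (NOT c) = F OR T = T
NOT d = F
c XOR (NOT d) = F XOR F = F
(c OR (NOT c)) OR (c XOR (NOT d)) = T OR F = T

T


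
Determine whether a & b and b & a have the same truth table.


Compare truth tables:
a | b | φ | ψ
-------------
False | False | False | False
True | False | False | False
False | True | False | False
True | True | True | True
The columns φ and ψ agree on every row.

Yes, they are logically equivalent.


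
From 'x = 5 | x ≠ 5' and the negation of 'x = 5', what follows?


Disjunctive syllogism: from (P ∨ Q) and ¬P, infer Q.
One disjunct, 'x = 5', is ruled out; the other must hold.

x ≠ 5


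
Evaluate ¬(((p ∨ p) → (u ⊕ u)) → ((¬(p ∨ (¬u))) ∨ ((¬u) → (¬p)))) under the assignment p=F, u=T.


Substitute p=F, u=T:
… (earlier sub-steps elided)
(p ∨ p) → (u ⊕ u) = F → F = T
¬u = F
p ∨ (¬u) = F ∨ F = F
¬(p ∨ (¬u)) = T
¬u = F
¬p = T
(¬u) → (¬p) = F → T = T
(¬(p ∨ (¬u))) ∨ ((¬u) → (¬p)) = T ∨ T = T
((p ∨ p) → (u ⊕ u)) → ((¬(p ∨ (¬u))) ∨ ((¬u) → (¬p))) = T → T = T
¬(((p ∨ p) → (u ⊕ u)) → ((¬(p ∨ (¬u))) ∨ ((¬u) → (¬p)))) = F

F


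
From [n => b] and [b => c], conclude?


Hypothetical syllogism: from (P → Q) and (Q → R), infer (P → R).
Chain the two implications through the shared middle term 'b'.

n => c


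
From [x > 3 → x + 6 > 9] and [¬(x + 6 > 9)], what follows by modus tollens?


Modus tollens: from (P → Q) and ¬Q, infer ¬P.
Q = 'x + 6 > 9' is denied; since P → Q, P must also fail.

Not (x > 3).


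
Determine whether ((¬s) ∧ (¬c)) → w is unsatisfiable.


Truth table over {c, s, w}:
c | s | w | φ
-------------
F | F | F | F
T | F | F | T
F | T | F | T
T | T | F | T
F | F | T | T
T | F | T | T
F | T | T | T
T | T | T | T
Satisfying assignment at row 2: c=T, s=F, w=F gives T.

No, it is not a contradiction.


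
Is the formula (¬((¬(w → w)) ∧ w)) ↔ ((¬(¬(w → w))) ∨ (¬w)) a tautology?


Build the truth table over {w}:
w | φ
-----
F | T
T | T
Every row evaluates to true.

Yes, it is a tautology.


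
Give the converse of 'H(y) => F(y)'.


The converse of (P → Q) is (Q → P). It is not in general equivalent to the original.
Here P = 'H(y)' and Q = 'F(y)'.

If F(y), then H(y).


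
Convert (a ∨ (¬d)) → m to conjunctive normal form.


Step 1: Rewrite as ¬(a ∨ (¬d)) ∨ m = (¬a ∧ ¬(¬d)) ∨ m.
Step 2: Distribute ∨ over ∧.
Step 3: Eliminate any double negations (¬¬X = X).

((¬a) ∨ m) ∧ (d ∨ m)


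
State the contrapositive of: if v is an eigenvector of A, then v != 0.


The contrapositive of (P → Q) is (¬Q → ¬P); it is logically equivalent to the original.
Here P = 'v is an eigenvector of A' and Q = 'v != 0'.

If not (v != 0), then not (v is an eigenvector of A).


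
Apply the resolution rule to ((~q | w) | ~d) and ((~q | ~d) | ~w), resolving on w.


The clauses contain complementary literals w and ~w.
Resolution eliminates this pair and disjoins the remaining literals (merging duplicates).

(~d | ~q)


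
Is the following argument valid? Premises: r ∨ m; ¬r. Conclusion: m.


This matches the form of disjunctive syllogism: the conclusion follows in every model of the premises.

Valid.


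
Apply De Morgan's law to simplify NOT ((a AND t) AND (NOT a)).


De Morgan: the negation of a conjunction is the disjunction of the negations.
Distribute NOT across AND, flipping it to OR, and negate each literal.

((NOT a) OR (NOT t)) OR a


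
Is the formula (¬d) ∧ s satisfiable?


Search for a satisfying assignment over {d, s}.
Try d=F, s=T: the formula evaluates to T.
A satisfying assignment exists.

Satisfiable.


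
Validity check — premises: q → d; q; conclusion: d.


This matches the form of modus ponens: the conclusion follows in every model of the premises.

Valid.


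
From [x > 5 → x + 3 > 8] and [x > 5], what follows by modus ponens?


Modus ponens: from (P → Q) and P, infer Q.
P = 'x > 5' is asserted, and P → Q holds, so Q follows.

x + 3 > 8.


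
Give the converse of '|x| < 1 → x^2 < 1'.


The converse of (P → Q) is (Q → P). It is not in general equivalent to the original.
Here P = '|x| < 1' and Q = 'x^2 < 1'.

If x^2 < 1, then |x| < 1.


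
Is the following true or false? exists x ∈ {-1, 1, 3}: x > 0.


Evaluate the predicate on each element: -1:False, 1:True, 3:True.
Witness x = 1 satisfies the predicate.

True


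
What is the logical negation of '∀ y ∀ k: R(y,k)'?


Negation flips each quantifier (∀↔∃) and negates the inner predicate.
¬(∀ y ∀ k: φ) = ∃ y ∃ k: ¬φ.

∃ y ∃ k: ¬(R(y,k))


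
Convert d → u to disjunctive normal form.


Step 1: Rewrite d → u as ¬d ∨ u.

(¬d) ∨ u


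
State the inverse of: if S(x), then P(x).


The inverse of (P → Q) is (¬P → ¬Q). It is equivalent to the converse, not to the original.
Here P = 'S(x)' and Q = 'P(x)'.

If not (S(x)), then not (P(x)).


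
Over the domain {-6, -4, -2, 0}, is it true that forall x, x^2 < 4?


Evaluate the predicate on each element: -6:False, -4:False, -2:False, 0:True.
Counterexample x = -6 fails the predicate.

False


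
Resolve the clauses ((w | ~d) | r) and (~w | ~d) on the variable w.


The clauses contain complementary literals w and ~w.
Resolution eliminates this pair and disjoins the remaining literals (merging duplicates).

(~d | r)


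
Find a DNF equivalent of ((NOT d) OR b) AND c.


Step 1: Distribute ∧ over ∨: ((¬d) ∨ b) ∧ c = ((¬d) ∧ c) ∨ (b ∧ c).

((NOT d) AND c) OR (b AND c)


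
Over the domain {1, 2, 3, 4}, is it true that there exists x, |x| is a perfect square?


Evaluate the predicate on each element: 1:T, 2:F, 3:F, 4:T.
Witness x = 1 satisfies the predicate.

T


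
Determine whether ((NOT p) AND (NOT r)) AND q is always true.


Build the truth table over {p, q, r}:
p | q | r | φ
-------------
F | F | F | F
T | F | F | F
F | T | F | T
T | T | F | F
F | F | T | F
T | F | T | F
F | T | T | F
T | T | T | F
Counterexample at row 1: with p=F, q=F, r=F, the formula is F.

No, it is not a tautology.


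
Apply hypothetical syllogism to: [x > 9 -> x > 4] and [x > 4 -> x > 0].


Hypothetical syllogism: from (P → Q) and (Q → R), infer (P → R).
Chain the two implications through the shared middle term 'x > 4'.

x > 9 -> x > 0


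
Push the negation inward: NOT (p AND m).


De Morgan: the negation of a conjunction is the disjunction of the negations.
Distribute NOT across AND, flipping it to OR, and negate each literal.

(NOT p) OR (NOT m)


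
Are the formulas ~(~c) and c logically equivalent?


Compare truth tables:
c | φ | ψ
---------
False | False | False
True | True | True
The columns φ and ψ agree on every row.

Yes, they are logically equivalent.


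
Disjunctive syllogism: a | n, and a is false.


Disjunctive syllogism: from (P ∨ Q) and ¬P, infer Q.
One disjunct, 'a', is ruled out; the other must hold.

n


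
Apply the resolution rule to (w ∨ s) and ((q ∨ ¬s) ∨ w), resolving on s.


The clauses contain complementary literals s and ¬s.
Resolution eliminates this pair and disjoins the remaining literals (merging duplicates).

(w ∨ q)


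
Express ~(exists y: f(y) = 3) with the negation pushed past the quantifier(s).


¬(forall x: φ) = exists x: ¬φ, and ¬(exists x: φ) = forall x: ¬φ.
Apply to the existential statement.

forall y: ~(f(y) = 3)


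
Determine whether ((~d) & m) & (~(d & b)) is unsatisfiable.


Truth table over {b, d, m}:
b | d | m | φ
-------------
False | False | False | False
True | False | False | False
False | True | False | False
True | True | False | False
False | False | True | True
True | False | True | True
False | True | True | False
True | True | True | False
Satisfying assignment at row 5: b=False, d=False, m=True gives True.

No, it is not a contradiction.


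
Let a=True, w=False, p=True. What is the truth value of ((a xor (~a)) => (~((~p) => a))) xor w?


Substitute a=True, w=False, p=True:
~a = False
a xor (~a) = True xor False = True
~p = False
(~p) => a = False => True = True
~((~p) => a) = False
(a xor (~a)) => (~((~p) => a)) = True => False = False
((a xor (~a)) => (~((~p) => a))) xor w = False xor False = False

False


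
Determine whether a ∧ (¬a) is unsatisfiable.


Truth table over {a}:
a | φ
-----
F | F
T | F
Every row is false.

Yes, it is a contradiction.


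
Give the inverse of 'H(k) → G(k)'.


The inverse of (P → Q) is (¬P → ¬Q). It is equivalent to the converse, not to the original.
Here P = 'H(k)' and Q = 'G(k)'.

If not (H(k)), then not (G(k)).


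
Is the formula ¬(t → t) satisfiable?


Check all 2 assignments over {t}:
t | φ
-----
F | F
T | F
No assignment makes the formula true.

Unsatisfiable.


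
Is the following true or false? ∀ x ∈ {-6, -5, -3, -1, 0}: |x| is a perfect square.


Evaluate the predicate on each element: -6:F, -5:F, -3:F, -1:T, 0:T.
Counterexample x = -6 fails the predicate.

F


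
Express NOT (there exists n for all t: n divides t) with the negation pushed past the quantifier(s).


Negation flips each quantifier (∀↔∃) and negates the inner predicate.
¬(there exists n for all t: φ) = for all n there exists t: ¬φ.

for all n there exists t: NOT(n divides t)


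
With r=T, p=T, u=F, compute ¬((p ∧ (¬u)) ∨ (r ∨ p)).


Substitute r=T, p=T, u=F:
¬u = T
p ∧ (¬u) = T ∧ T = T
r ∨ p = T ∨ T = T
(p ∧ (¬u)) ∨ (r ∨ p) = T ∨ T = T
¬((p ∧ (¬u)) ∨ (r ∨ p)) = F

F


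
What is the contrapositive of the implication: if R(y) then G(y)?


The contrapositive of (P → Q) is (¬Q → ¬P); it is logically equivalent to the original.
Here P = 'R(y)' and Q = 'G(y)'.

If not (G(y)), then not (R(y)).


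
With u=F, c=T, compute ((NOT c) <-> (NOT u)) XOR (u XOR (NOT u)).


Substitute u=F, c=T:
NOT c = F
NOT u = T
(NOT c) <-> (NOT u) = F <-> T = F
NOT u = T
u XOR (NOT u) = F XOR T = T
((NOT c) <-> (NOT u)) XOR (u XOR (NOT u)) = F XOR T = T

T


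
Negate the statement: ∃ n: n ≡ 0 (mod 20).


¬(∀ x: φ) = ∃ x: ¬φ, and ¬(∃ x: φ) = ∀ x: ¬φ.
Apply to the existential statement.

∀ n: ¬(n ≡ 0 (mod 20))


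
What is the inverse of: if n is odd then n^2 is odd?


The inverse of (P → Q) is (¬P → ¬Q). It is equivalent to the converse, not to the original.
Here P = 'n is odd' and Q = 'n^2 is odd'.

If not (n is odd), then not (n^2 is odd).


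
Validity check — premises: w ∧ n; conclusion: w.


This matches the form of conjunction elimination: the conclusion follows in every model of the premises.

Valid.


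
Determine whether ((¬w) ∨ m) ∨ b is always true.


Build the truth table over {b, m, w}:
b | m | w | φ
-------------
F | F | F | T
T | F | F | T
F | T | F | T
T | T | F | T
F | F | T | F
T | F | T | T
F | T | T | T
T | T | T | T
Counterexample at row 5: with b=F, m=F, w=T, the formula is F.

No, it is not a tautology.


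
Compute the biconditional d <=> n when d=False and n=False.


Biconditional is true when both operands have the same truth value.
Substitute: d=False, n=False.
False <=> False evaluates to True.

True


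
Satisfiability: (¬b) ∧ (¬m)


Search for a satisfying assignment over {b, m}.
Try b=F, m=F: the formula evaluates to T.
A satisfying assignment exists.

Satisfiable.


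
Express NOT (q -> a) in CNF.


Step 1: Rewrite q → a as ¬q ∨ a.
Step 2: Negate: ¬(¬q ∨ a) = q ∧ ¬a (De Morgan + double negation).

q AND (NOT a)


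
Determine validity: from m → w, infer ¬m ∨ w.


This matches the form of material implication: the conclusion follows in every model of the premises.

Valid.


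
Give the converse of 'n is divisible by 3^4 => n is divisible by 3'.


The converse of (P → Q) is (Q → P). It is not in general equivalent to the original.
Here P = 'n is divisible by 3^4' and Q = 'n is divisible by 3'.

If n is divisible by 3, then n is divisible by 3^4.


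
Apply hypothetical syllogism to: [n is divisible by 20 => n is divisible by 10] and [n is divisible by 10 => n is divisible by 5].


Hypothetical syllogism: from (P → Q) and (Q → R), infer (P → R).
Chain the two implications through the shared middle term 'n is divisible by 10'.

n is divisible by 20 => n is divisible by 5


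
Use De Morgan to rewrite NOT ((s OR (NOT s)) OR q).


De Morgan: the negation of a disjunction is the conjunction of the negations.
Distribute NOT across OR, flipping it to AND, and negate each literal.

((NOT s) AND s) AND (NOT q)


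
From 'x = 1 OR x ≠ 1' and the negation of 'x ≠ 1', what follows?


Disjunctive syllogism: from (P ∨ Q) and ¬P, infer Q.
One disjunct, 'x ≠ 1', is ruled out; the other must hold.

x = 1


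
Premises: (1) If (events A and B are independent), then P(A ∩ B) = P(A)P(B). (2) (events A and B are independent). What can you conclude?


Modus ponens: from (P → Q) and P, infer Q.
P = '(events A and B are independent)' is asserted, and P → Q holds, so Q follows.

P(A ∩ B) = P(A)P(B).


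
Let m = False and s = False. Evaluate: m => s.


Implication is false only when antecedent is true and consequent is false.
Substitute: m=False, s=False.
False => False evaluates to True.

True


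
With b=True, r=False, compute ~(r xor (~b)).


Substitute b=True, r=False:
~b = False
r xor (~b) = False xor False = False
~(r xor (~b)) = True

True


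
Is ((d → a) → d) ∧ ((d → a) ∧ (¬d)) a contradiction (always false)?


Truth table over {a, d}:
a | d | φ
---------
F | F | F
T | F | F
F | T | F
T | T | F
Every row is false.

Yes, it is a contradiction.


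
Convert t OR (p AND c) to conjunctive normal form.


Step 1: Distribute ∨ over ∧: t ∨ (p ∧ c) = (t ∨ p) ∧ (t ∨ c).

(t OR p) AND (t OR c)


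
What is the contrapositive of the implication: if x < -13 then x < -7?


The contrapositive of (P → Q) is (¬Q → ¬P); it is logically equivalent to the original.
Here P = 'x < -13' and Q = 'x < -7'.

If not (x < -7), then not (x < -13).


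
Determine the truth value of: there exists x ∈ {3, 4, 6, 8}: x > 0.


Evaluate the predicate on each element: 3:T, 4:T, 6:T, 8:T.
Witness x = 3 satisfies the predicate.

T


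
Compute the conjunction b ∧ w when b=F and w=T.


Conjunction is true only when both operands are true.
Substitute: b=F, w=T.
F ∧ T evaluates to F.

F


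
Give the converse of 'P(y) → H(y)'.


The converse of (P → Q) is (Q → P). It is not in general equivalent to the original.
Here P = 'P(y)' and Q = 'H(y)'.

If H(y), then P(y).


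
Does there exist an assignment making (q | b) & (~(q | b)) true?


Check all 4 assignments over {b, q}:
b | q | φ
---------
False | False | False
True | False | False
False | True | False
True | True | False
No assignment makes the formula true.

Unsatisfiable.


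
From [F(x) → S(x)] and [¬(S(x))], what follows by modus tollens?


Modus tollens: from (P → Q) and ¬Q, infer ¬P.
Q = 'S(x)' is denied; since P → Q, P must also fail.

Not (F(x)).


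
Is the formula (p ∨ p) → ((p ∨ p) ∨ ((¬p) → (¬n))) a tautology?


Build the truth table over {n, p}:
n | p | φ
---------
F | F | T
T | F | T
F | T | T
T | T | T
Every row evaluates to true.

Yes, it is a tautology.


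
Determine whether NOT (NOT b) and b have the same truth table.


Compare truth tables:
b | φ | ψ
---------
F | F | F
T | T | T
The columns φ and ψ agree on every row.

Yes, they are logically equivalent.


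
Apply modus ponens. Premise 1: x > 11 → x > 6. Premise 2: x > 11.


Modus ponens: from (P → Q) and P, infer Q.
P = 'x > 11' is asserted, and P → Q holds, so Q follows.

x > 6.


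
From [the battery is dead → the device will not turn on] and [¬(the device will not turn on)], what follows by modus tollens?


Modus tollens: from (P → Q) and ¬Q, infer ¬P.
Q = 'the device will not turn on' is denied; since P → Q, P must also fail.

Not (the battery is dead).


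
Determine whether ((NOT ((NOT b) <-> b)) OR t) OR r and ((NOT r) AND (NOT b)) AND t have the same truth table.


Compare truth tables:
b | r | t | φ | ψ
-----------------
F | F | F | T | F
T | F | F | T | F
F | T | F | T | F
T | T | F | T | F
F | F | T | T | T
T | F | T | T | F
F | T | T | T | F
T | T | T | T | F
They differ at row 1 (b=F, r=F, t=F): φ=T but ψ=F.

No, they are not logically equivalent.


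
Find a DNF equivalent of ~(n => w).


Step 1: Rewrite implication then negate: ¬(¬n ∨ w) = n ∧ ¬w.

n & (~w)


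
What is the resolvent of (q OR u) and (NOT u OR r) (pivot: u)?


The clauses contain complementary literals u and NOTu.
Resolution eliminates this pair and disjoins the remaining literals (merging duplicates).

(q OR r)


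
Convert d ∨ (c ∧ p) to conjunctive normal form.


Step 1: Distribute ∨ over ∧: d ∨ (c ∧ p) = (d ∨ c) ∧ (d ∨ p).

(d ∨ c) ∧ (d ∨ p)


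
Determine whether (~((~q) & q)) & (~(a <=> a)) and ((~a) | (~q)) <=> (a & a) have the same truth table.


Compare truth tables:
a | q | φ | ψ
-------------
False | False | False | False
True | False | False | True
False | True | False | False
True | True | False | False
They differ at row 2 (a=True, q=False): φ=False but ψ=True.

No, they are not logically equivalent.


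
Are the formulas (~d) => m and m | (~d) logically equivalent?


Compare truth tables:
d | m | φ | ψ
-------------
False | False | False | True
True | False | True | False
False | True | True | True
True | True | True | True
They differ at row 1 (d=False, m=False): φ=False but ψ=True.

No, they are not logically equivalent.


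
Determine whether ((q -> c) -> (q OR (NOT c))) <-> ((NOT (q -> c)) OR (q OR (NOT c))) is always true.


Build the truth table over {c, q}:
c | q | φ
---------
F | F | T
T | F | T
F | T | T
T | T | T
Every row evaluates to true.

Yes, it is a tautology.


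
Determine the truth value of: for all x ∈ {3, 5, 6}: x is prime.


Evaluate the predicate on each element: 3:T, 5:T, 6:F.
Counterexample x = 6 fails the predicate.

F


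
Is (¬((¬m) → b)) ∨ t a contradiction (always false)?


Truth table over {b, m, t}:
b | m | t | φ
-------------
F | F | F | T
T | F | F | F
F | T | F | F
T | T | F | F
F | F | T | T
T | F | T | T
F | T | T | T
T | T | T | T
Satisfying assignment at row 1: b=F, m=F, t=F gives T.

No, it is not a contradiction.


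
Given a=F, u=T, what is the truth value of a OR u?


Disjunction is false only when both operands are false.
Substitute: a=F, u=T.
F OR T evaluates to T.

T


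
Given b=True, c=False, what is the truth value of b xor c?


Exclusive or is true when exactly one operand is true.
Substitute: b=True, c=False.
True xor False evaluates to True.

True


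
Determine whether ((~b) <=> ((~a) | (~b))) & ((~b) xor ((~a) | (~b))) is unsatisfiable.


Truth table over {a, b}:
a | b | φ
---------
False | False | False
True | False | False
False | True | False
True | True | False
Every row is false.

Yes, it is a contradiction.


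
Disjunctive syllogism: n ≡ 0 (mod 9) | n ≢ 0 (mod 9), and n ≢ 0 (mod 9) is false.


Disjunctive syllogism: from (P ∨ Q) and ¬P, infer Q.
One disjunct, 'n ≢ 0 (mod 9)', is ruled out; the other must hold.

n ≡ 0 (mod 9)


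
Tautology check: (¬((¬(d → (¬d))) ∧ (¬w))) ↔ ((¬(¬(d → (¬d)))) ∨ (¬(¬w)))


Build the truth table over {d, w}:
d | w | φ
---------
F | F | T
T | F | T
F | T | T
T | T | T
Every row evaluates to true.

Yes, it is a tautology.


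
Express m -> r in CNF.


Step 1: Rewrite m → r as ¬m ∨ r.

(NOT m) OR r


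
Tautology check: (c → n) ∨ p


Build the truth table over {c, n, p}:
c | n | p | φ
-------------
F | F | F | T
T | F | F | F
F | T | F | T
T | T | F | T
F | F | T | T
T | F | T | T
F | T | T | T
T | T | T | T
Counterexample at row 2: with c=T, n=F, p=F, the formula is F.

No, it is not a tautology.


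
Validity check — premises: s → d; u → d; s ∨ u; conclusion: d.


This matches the form of proof by cases: the conclusion follows in every model of the premises.

Valid.


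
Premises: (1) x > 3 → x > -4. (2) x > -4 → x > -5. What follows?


Hypothetical syllogism: from (P → Q) and (Q → R), infer (P → R).
Chain the two implications through the shared middle term 'x > -4'.

x > 3 → x > -5


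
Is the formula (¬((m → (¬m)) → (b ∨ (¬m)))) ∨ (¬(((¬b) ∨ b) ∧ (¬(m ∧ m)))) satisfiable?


Search for a satisfying assignment over {b, m}.
Try b=F, m=T: the formula evaluates to T.
A satisfying assignment exists.

Satisfiable.


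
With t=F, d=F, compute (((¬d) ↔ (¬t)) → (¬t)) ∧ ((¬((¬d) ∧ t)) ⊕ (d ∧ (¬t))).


Substitute t=F, d=F:
… (earlier sub-steps elided)
(¬d) ↔ (¬t) = T ↔ T = T
¬t = T
((¬d) ↔ (¬t)) → (¬t) = T → T = T
¬d = T
(¬d) ∧ t = T ∧ F = F
¬((¬d) ∧ t) = T
¬t = T
d ∧ (¬t) = F ∧ T = F
(¬((¬d) ∧ t)) ⊕ (d ∧ (¬t)) = T ⊕ F = T
(((¬d) ↔ (¬t)) → (¬t)) ∧ ((¬((¬d) ∧ t)) ⊕ (d ∧ (¬t))) = T ∧ T = T

T


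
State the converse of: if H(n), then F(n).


The converse of (P → Q) is (Q → P). It is not in general equivalent to the original.
Here P = 'H(n)' and Q = 'F(n)'.

If F(n), then H(n).


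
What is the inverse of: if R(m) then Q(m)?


The inverse of (P → Q) is (¬P → ¬Q). It is equivalent to the converse, not to the original.
Here P = 'R(m)' and Q = 'Q(m)'.

If not (R(m)), then not (Q(m)).


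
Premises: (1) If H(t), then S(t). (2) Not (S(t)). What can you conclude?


Modus tollens: from (P → Q) and ¬Q, infer ¬P.
Q = 'S(t)' is denied; since P → Q, P must also fail.

Not (H(t)).


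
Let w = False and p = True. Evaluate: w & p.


Conjunction is true only when both operands are true.
Substitute: w=False, p=True.
False & True evaluates to False.

False


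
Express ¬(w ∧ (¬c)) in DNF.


Step 1: Apply De Morgan: ¬(w ∧ (¬c)) = ¬w ∨ ¬(¬c).
Step 2: Eliminate any double negations (¬¬X = X).

(¬w) ∨ c


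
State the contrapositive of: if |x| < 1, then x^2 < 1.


The contrapositive of (P → Q) is (¬Q → ¬P); it is logically equivalent to the original.
Here P = '|x| < 1' and Q = 'x^2 < 1'.

If not (x^2 < 1), then not (|x| < 1).


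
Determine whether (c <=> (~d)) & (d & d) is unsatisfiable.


Truth table over {c, d}:
c | d | φ
---------
False | False | False
True | False | False
False | True | True
True | True | False
Satisfying assignment at row 3: c=False, d=True gives True.

No, it is not a contradiction.


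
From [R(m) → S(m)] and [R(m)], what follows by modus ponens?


Modus ponens: from (P → Q) and P, infer Q.
P = 'R(m)' is asserted, and P → Q holds, so Q follows.

S(m).


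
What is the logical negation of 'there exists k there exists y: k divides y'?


Negation flips each quantifier (∀↔∃) and negates the inner predicate.
¬(there exists k there exists y: φ) = for all k for all y: ¬φ.

for all k for all y: NOT(k divides y)


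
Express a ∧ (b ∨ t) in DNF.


Step 1: Distribute ∧ over ∨: a ∧ (b ∨ t) = (a ∧ b) ∨ (a ∧ t).

(a ∧ b) ∨ (a ∧ t)


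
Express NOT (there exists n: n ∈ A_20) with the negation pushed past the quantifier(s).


¬(for all x: φ) = there exists x: ¬φ, and ¬(there exists x: φ) = for all x: ¬φ.
Apply to the existential statement.

for all n: NOT(n ∈ A_20)


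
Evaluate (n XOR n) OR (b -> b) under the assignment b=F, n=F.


Substitute b=F, n=F:
n XOR n = F XOR F = F
b -> b = F -> F = T
(n XOR n) OR (b -> b) = F OR T = T

T


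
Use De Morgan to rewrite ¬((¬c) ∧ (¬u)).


De Morgan: the negation of a conjunction is the disjunction of the negations.
Distribute ¬ across ∧, flipping it to ∨, and negate each literal.

c ∨ u


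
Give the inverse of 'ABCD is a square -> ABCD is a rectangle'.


The inverse of (P → Q) is (¬P → ¬Q). It is equivalent to the converse, not to the original.
Here P = 'ABCD is a square' and Q = 'ABCD is a rectangle'.

If not (ABCD is a square), then not (ABCD is a rectangle).


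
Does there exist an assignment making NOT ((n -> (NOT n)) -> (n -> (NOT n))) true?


Check all 2 assignments over {n}:
n | φ
-----
F | F
T | F
No assignment makes the formula true.

Unsatisfiable.


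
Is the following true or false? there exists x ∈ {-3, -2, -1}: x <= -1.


Evaluate the predicate on each element: -3:T, -2:T, -1:T.
Witness x = -3 satisfies the predicate.

T


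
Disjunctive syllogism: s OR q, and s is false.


Disjunctive syllogism: from (P ∨ Q) and ¬P, infer Q.
One disjunct, 's', is ruled out; the other must hold.

q


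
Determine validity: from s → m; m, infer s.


This is affirming the consequent (fallacy). There exist truth assignments where the premises are all true but the conclusion is false.

Invalid.


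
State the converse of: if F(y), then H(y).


The converse of (P → Q) is (Q → P). It is not in general equivalent to the original.
Here P = 'F(y)' and Q = 'H(y)'.

If H(y), then F(y).


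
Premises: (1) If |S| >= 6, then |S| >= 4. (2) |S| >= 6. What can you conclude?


Modus ponens: from (P → Q) and P, infer Q.
P = '|S| >= 6' is asserted, and P → Q holds, so Q follows.

|S| >= 4.


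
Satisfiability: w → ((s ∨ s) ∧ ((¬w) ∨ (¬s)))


Search for a satisfying assignment over {s, w}.
Try s=F, w=F: the formula evaluates to T.
A satisfying assignment exists.

Satisfiable.


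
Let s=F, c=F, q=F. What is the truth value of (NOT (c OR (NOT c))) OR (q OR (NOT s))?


Substitute s=F, c=F, q=F:
NOT c = T
c OR (NOT c) = F OR T = T
NOT (c OR (NOT c)) = F
NOT s = T
q OR (NOT s) = F OR T = T
(NOT (c OR (NOT c))) OR (q OR (NOT s)) = F OR T = T

T


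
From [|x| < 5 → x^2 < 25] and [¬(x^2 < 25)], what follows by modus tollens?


Modus tollens: from (P → Q) and ¬Q, infer ¬P.
Q = 'x^2 < 25' is denied; since P → Q, P must also fail.

Not (|x| < 5).


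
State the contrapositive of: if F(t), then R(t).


The contrapositive of (P → Q) is (¬Q → ¬P); it is logically equivalent to the original.
Here P = 'F(t)' and Q = 'R(t)'.

If not (R(t)), then not (F(t)).


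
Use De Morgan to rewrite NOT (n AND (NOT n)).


De Morgan: the negation of a conjunction is the disjunction of the negations.
Distribute NOT across AND, flipping it to OR, and negate each literal.

(NOT n) OR n


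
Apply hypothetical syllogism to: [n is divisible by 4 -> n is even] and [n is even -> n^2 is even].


Hypothetical syllogism: from (P → Q) and (Q → R), infer (P → R).
Chain the two implications through the shared middle term 'n is even'.

n is divisible by 4 -> n^2 is even


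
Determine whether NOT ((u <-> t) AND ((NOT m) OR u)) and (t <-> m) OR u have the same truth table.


Compare truth tables:
m | t | u | φ | ψ
-----------------
F | F | F | F | T
T | F | F | T | F
F | T | F | T | F
T | T | F | T | T
F | F | T | T | T
T | F | T | T | T
F | T | T | F | T
T | T | T | F | T
They differ at row 1 (m=F, t=F, u=F): φ=F but ψ=T.

No, they are not logically equivalent.


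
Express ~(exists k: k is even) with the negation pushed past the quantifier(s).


¬(forall x: φ) = exists x: ¬φ, and ¬(exists x: φ) = forall x: ¬φ.
Apply to the existential statement.

forall k: ~(k is even)


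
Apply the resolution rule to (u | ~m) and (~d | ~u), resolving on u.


The clauses contain complementary literals u and ~u.
Resolution eliminates this pair and disjoins the remaining literals (merging duplicates).

(~m | ~d)


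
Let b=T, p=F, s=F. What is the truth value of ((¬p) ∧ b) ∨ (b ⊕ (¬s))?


Substitute b=T, p=F, s=F:
¬p = T
(¬p) ∧ b = T ∧ T = T
¬s = T
b ⊕ (¬s) = T ⊕ T = F
((¬p) ∧ b) ∨ (b ⊕ (¬s)) = T ∨ F = T

T


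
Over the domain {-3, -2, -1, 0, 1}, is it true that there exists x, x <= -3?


Evaluate the predicate on each element: -3:T, -2:F, -1:F, 0:F, 1:F.
Witness x = -3 satisfies the predicate.

T


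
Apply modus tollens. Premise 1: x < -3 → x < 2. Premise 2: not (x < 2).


Modus tollens: from (P → Q) and ¬Q, infer ¬P.
Q = 'x < 2' is denied; since P → Q, P must also fail.

Not (x < -3).


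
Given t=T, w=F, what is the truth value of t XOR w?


Exclusive or is true when exactly one operand is true.
Substitute: t=T, w=F.
T XOR F evaluates to T.

T


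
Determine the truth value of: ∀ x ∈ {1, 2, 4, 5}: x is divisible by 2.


Evaluate the predicate on each element: 1:F, 2:T, 4:T, 5:F.
Counterexample x = 1 fails the predicate.

F


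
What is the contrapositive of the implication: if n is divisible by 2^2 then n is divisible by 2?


The contrapositive of (P → Q) is (¬Q → ¬P); it is logically equivalent to the original.
Here P = 'n is divisible by 2^2' and Q = 'n is divisible by 2'.

If not (n is divisible by 2), then not (n is divisible by 2^2).


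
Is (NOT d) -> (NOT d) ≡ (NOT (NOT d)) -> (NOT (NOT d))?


Compare truth tables:
d | φ | ψ
---------
F | T | T
T | T | T
The columns φ and ψ agree on every row.

Yes, they are logically equivalent.


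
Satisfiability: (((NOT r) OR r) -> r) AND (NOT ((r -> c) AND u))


Search for a satisfying assignment over {c, r, u}.
Try c=F, r=T, u=F: the formula evaluates to T.
A satisfying assignment exists.

Satisfiable.


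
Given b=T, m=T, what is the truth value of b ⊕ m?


Exclusive or is true when exactly one operand is true.
Substitute: b=T, m=T.
T ⊕ T evaluates to F.

F


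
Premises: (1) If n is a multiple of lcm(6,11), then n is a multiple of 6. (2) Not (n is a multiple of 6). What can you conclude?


Modus tollens: from (P → Q) and ¬Q, infer ¬P.
Q = 'n is a multiple of 6' is denied; since P → Q, P must also fail.

Not (n is a multiple of lcm(6,11)).


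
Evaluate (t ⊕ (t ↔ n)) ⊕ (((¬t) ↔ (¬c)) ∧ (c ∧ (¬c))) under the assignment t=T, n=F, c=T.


Substitute t=T, n=F, c=T:
t ↔ n = T ↔ F = F
t ⊕ (t ↔ n) = T ⊕ F = T
¬t = F
¬c = F
(¬t) ↔ (¬c) = F ↔ F = T
¬c = F
c ∧ (¬c) = T ∧ F = F
((¬t) ↔ (¬c)) ∧ (c ∧ (¬c)) = T ∧ F = F
(t ⊕ (t ↔ n)) ⊕ (((¬t) ↔ (¬c)) ∧ (c ∧ (¬c))) = T ⊕ F = T

T


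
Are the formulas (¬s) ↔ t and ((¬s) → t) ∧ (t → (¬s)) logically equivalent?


Compare truth tables:
s | t | φ | ψ
-------------
F | F | F | F
T | F | T | T
F | T | T | T
T | T | F | F
The columns φ and ψ agree on every row.

Yes, they are logically equivalent.


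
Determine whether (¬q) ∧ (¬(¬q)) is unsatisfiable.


Truth table over {q}:
q | φ
-----
F | F
T | F
Every row is false.

Yes, it is a contradiction.


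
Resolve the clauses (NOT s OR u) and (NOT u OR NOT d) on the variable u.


The clauses contain complementary literals u and NOTu.
Resolution eliminates this pair and disjoins the remaining literals (merging duplicates).

(NOT s OR NOT d)


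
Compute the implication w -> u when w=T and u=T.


Implication is false only when antecedent is true and consequent is false.
Substitute: w=T, u=T.
T -> T evaluates to T.

T


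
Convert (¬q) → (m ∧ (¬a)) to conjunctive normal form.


Step 1: Rewrite (¬q) → (m ∧ (¬a)) as ¬(¬q) ∨ (m ∧ (¬a)).
Step 2: Distribute ∨ over ∧.
Step 3: Eliminate any double negations (¬¬X = X).

(q ∨ m) ∧ (q ∨ (¬a))


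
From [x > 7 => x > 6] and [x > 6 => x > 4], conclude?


Hypothetical syllogism: from (P → Q) and (Q → R), infer (P → R).
Chain the two implications through the shared middle term 'x > 6'.

x > 7 => x > 4


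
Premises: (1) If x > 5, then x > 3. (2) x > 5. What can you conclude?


Modus ponens: from (P → Q) and P, infer Q.
P = 'x > 5' is asserted, and P → Q holds, so Q follows.

x > 3.


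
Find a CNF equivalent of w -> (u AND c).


Step 1: Rewrite w → (u ∧ c) as ¬w ∨ (u ∧ c).
Step 2: Distribute ∨ over ∧.

((NOT w) OR u) AND ((NOT w) OR c)


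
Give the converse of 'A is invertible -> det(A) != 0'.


The converse of (P → Q) is (Q → P). It is not in general equivalent to the original.
Here P = 'A is invertible' and Q = 'det(A) != 0'.

If det(A) != 0, then A is invertible.


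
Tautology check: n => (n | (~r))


Build the truth table over {n, r}:
n | r | φ
---------
False | False | True
True | False | True
False | True | True
True | True | True
Every row evaluates to true.

Yes, it is a tautology.


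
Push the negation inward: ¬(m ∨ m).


De Morgan: the negation of a disjunction is the conjunction of the negations.
Distribute ¬ across ∨, flipping it to ∧, and negate each literal.

(¬m) ∧ (¬m)


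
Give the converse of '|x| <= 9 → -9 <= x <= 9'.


The converse of (P → Q) is (Q → P). It is not in general equivalent to the original.
Here P = '|x| <= 9' and Q = '-9 <= x <= 9'.

If -9 <= x <= 9, then |x| <= 9.


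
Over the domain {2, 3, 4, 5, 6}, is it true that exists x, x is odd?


Evaluate the predicate on each element: 2:False, 3:True, 4:False, 5:True, 6:False.
Witness x = 3 satisfies the predicate.

True


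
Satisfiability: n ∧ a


Search for a satisfying assignment over {a, n}.
Try a=T, n=T: the formula evaluates to T.
A satisfying assignment exists.

Satisfiable.


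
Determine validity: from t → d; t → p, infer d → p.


This is (no valid rule). There exist truth assignments where the premises are all true but the conclusion is false.

Invalid.


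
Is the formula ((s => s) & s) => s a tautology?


Build the truth table over {s}:
s | φ
-----
False | True
True | True
Every row evaluates to true.

Yes, it is a tautology.


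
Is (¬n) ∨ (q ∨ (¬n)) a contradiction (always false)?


Truth table over {n, q}:
n | q | φ
---------
F | F | T
T | F | F
F | T | T
T | T | T
Satisfying assignment at row 1: n=F, q=F gives T.

No, it is not a contradiction.


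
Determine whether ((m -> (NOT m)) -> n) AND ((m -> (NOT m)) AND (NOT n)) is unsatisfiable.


Truth table over {m, n}:
m | n | φ
---------
F | F | F
T | F | F
F | T | F
T | T | F
Every row is false.

Yes, it is a contradiction.


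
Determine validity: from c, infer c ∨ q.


This matches the form of disjunction introduction: the conclusion follows in every model of the premises.

Valid.


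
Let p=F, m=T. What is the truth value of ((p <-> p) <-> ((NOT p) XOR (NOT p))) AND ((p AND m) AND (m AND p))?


Substitute p=F, m=T:
p <-> p = F <-> F = T
NOT p = T
NOT p = T
(NOT p) XOR (NOT p) = T XOR T = F
(p <-> p) <-> ((NOT p) XOR (NOT p)) = T <-> F = F
p AND m = F AND T = F
m AND p = T AND F = F
(p AND m) AND (m AND p) = F AND F = F
((p <-> p) <-> ((NOT p) XOR (NOT p))) AND ((p AND m) AND (m AND p)) = F AND F = F

F


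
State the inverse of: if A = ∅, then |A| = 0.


The inverse of (P → Q) is (¬P → ¬Q). It is equivalent to the converse, not to the original.
Here P = 'A = ∅' and Q = '|A| = 0'.

If not (A = ∅), then not (|A| = 0).


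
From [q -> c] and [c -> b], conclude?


Hypothetical syllogism: from (P → Q) and (Q → R), infer (P → R).
Chain the two implications through the shared middle term 'c'.

q -> b


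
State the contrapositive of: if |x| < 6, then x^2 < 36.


The contrapositive of (P → Q) is (¬Q → ¬P); it is logically equivalent to the original.
Here P = '|x| < 6' and Q = 'x^2 < 36'.

If not (x^2 < 36), then not (|x| < 6).


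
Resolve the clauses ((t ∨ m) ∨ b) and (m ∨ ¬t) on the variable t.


The clauses contain complementary literals t and ¬t.
Resolution eliminates this pair and disjoins the remaining literals (merging duplicates).

(m ∨ b)


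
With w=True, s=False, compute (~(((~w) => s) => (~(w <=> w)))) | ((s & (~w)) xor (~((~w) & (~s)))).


Substitute w=True, s=False:
… (earlier sub-steps elided)
((~w) => s) => (~(w <=> w)) = True => False = False
~(((~w) => s) => (~(w <=> w))) = True
~w = False
s & (~w) = False & False = False
~w = False
~s = True
(~w) & (~s) = False & True = False
~((~w) & (~s)) = True
(s & (~w)) xor (~((~w) & (~s))) = False xor True = True
(~(((~w) => s) => (~(w <=> w)))) | ((s & (~w)) xor (~((~w) & (~s)))) = True | True = True

True


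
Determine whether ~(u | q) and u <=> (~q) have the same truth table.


Compare truth tables:
q | u | φ | ψ
-------------
False | False | True | False
True | False | False | True
False | True | False | True
True | True | False | False
They differ at row 1 (q=False, u=False): φ=True but ψ=False.

No, they are not logically equivalent.


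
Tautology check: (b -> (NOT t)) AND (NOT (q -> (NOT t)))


Build the truth table over {b, q, t}:
b | q | t | φ
-------------
F | F | F | F
T | F | F | F
F | T | F | F
T | T | F | F
F | F | T | F
T | F | T | F
F | T | T | T
T | T | T | F
Counterexample at row 1: with b=F, q=F, t=F, the formula is F.

No, it is not a tautology.


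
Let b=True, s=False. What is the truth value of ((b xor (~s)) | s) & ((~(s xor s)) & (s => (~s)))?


Substitute b=True, s=False:
~s = True
b xor (~s) = True xor True = False
(b xor (~s)) | s = False | False = False
s xor s = False xor False = False
~(s xor s) = True
~s = True
s => (~s) = False => True = True
(~(s xor s)) & (s => (~s)) = True & True = True
((b xor (~s)) | s) & ((~(s xor s)) & (s => (~s))) = False & True = False

False


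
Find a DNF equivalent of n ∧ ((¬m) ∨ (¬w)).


Step 1: Distribute ∧ over ∨: n ∧ ((¬m) ∨ (¬w)) = (n ∧ (¬m)) ∨ (n ∧ (¬w)).

(n ∧ (¬m)) ∨ (n ∧ (¬w))


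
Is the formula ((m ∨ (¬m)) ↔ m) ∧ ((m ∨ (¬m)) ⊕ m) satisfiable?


Check all 2 assignments over {m}:
m | φ
-----
F | F
T | F
No assignment makes the formula true.

Unsatisfiable.


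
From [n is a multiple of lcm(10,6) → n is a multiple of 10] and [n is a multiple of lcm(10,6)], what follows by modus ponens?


Modus ponens: from (P → Q) and P, infer Q.
P = 'n is a multiple of lcm(10,6)' is asserted, and P → Q holds, so Q follows.

n is a multiple of 10.
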